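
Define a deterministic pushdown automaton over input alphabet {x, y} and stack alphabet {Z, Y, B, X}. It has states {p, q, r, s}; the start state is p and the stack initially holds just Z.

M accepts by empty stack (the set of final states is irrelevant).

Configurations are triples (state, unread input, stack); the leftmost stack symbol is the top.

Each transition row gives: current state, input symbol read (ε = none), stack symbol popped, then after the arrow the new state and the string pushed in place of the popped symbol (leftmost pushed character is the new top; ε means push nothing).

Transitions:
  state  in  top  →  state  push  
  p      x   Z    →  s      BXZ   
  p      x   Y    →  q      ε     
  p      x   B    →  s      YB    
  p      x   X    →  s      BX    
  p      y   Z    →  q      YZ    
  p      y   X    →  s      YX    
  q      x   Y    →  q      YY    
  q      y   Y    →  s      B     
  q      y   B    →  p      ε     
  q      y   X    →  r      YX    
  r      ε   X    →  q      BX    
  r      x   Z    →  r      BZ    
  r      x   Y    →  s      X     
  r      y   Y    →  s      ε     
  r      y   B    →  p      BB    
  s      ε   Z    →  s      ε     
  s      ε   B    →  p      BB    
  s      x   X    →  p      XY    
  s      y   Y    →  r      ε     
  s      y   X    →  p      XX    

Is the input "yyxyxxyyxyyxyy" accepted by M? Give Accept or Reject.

Reject

(p, yyxyxxyyxyyxyy, Z)
  read y, top Z: go to q, push YZ → (q, yxyxxyyxyyxyy, YZ)
  read y, top Y: go to s, push B → (s, xyxxyyxyyxyy, BZ)
  ε-move, top B: go to p, push BB → (p, xyxxyyxyyxyy, BBZ)
  read x, top B: go to s, push YB → (s, yxxyyxyyxyy, YBBZ)
  read y, top Y: go to r, push ε → (r, xxyyxyyxyy, BBZ)
No transition applies at (r, xxyyxyyxyy, BBZ); input not fully consumed.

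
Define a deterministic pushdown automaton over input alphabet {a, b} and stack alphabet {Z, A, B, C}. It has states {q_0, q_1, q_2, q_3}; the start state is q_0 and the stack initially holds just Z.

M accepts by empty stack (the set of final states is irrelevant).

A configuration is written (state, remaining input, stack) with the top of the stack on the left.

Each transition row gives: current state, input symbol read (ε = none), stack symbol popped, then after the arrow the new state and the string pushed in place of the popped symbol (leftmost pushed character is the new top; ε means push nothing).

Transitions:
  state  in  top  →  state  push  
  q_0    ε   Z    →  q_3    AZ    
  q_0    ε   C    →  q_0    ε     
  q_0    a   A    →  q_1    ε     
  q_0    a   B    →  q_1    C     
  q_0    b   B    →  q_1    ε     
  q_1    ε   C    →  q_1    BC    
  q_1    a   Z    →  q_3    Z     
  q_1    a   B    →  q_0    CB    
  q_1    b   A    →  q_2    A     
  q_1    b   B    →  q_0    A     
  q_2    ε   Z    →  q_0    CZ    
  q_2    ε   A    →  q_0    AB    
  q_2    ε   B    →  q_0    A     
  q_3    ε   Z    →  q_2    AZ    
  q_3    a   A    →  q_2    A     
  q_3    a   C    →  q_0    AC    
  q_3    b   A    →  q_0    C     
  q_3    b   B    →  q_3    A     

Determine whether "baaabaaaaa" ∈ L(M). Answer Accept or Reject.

Reject

(q_0, baaabaaaaa, Z)
  ε-move, top Z: go to q_3, push AZ → (q_3, baaabaaaaa, AZ)
  read b, top A: go to q_0, push C → (q_0, aaabaaaaa, CZ)
  ε-move, top C: go to q_0, push ε → (q_0, aaabaaaaa, Z)
  ε-move, top Z: go to q_3, push AZ → (q_3, aaabaaaaa, AZ)
  read a, top A: go to q_2, push A → (q_2, aabaaaaa, AZ)
  ε-move, top A: go to q_0, push AB → (q_0, aabaaaaa, ABZ)
  read a, top A: go to q_1, push ε → (q_1, abaaaaa, BZ)
  read a, top B: go to q_0, push CB → (q_0, baaaaa, CBZ)
  ε-move, top C: go to q_0, push ε → (q_0, baaaaa, BZ)
  read b, top B: go to q_1, push ε → (q_1, aaaaa, Z)
  read a, top Z: go to q_3, push Z → (q_3, aaaa, Z)
  ε-move, top Z: go to q_2, push AZ → (q_2, aaaa, AZ)
  ε-move, top A: go to q_0, push AB → (q_0, aaaa, ABZ)
  read a, top A: go to q_1, push ε → (q_1, aaa, BZ)
  read a, top B: go to q_0, push CB → (q_0, aa, CBZ)
  ε-move, top C: go to q_0, push ε → (q_0, aa, BZ)
  read a, top B: go to q_1, push C → (q_1, a, CZ)
  ε-move, top C: go to q_1, push BC → (q_1, a, BCZ)
  read a, top B: go to q_0, push CB → (q_0, ε, CBCZ)
  ε-move, top C: go to q_0, push ε → (q_0, ε, BCZ)
All input consumed; stack is BCZ, not empty, and no further ε-move applies.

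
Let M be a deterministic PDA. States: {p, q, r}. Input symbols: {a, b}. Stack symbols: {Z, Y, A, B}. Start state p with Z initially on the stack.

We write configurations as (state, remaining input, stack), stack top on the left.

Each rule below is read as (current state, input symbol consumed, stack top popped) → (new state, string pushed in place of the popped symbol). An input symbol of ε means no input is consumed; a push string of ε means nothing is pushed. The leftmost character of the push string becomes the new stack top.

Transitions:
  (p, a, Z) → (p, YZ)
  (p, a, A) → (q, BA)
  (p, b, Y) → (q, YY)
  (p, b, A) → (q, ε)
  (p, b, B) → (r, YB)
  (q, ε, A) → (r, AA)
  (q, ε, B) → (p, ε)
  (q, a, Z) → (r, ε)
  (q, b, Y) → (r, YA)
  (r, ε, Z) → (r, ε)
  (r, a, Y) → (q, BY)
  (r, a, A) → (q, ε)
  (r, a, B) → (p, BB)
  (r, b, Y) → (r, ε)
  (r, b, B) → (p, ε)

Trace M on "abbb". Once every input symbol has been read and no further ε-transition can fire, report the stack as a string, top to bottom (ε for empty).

(p, abbb, Z)
  read a, top Z: go to p, push YZ → (p, bbb, YZ)
  read b, top Y: go to q, push YY → (q, bb, YYZ)
  read b, top Y: go to r, push YA → (r, b, YAYZ)
  read b, top Y: go to r, push ε → (r, ε, AYZ)
All input consumed in state r with stack AYZ.

AYZ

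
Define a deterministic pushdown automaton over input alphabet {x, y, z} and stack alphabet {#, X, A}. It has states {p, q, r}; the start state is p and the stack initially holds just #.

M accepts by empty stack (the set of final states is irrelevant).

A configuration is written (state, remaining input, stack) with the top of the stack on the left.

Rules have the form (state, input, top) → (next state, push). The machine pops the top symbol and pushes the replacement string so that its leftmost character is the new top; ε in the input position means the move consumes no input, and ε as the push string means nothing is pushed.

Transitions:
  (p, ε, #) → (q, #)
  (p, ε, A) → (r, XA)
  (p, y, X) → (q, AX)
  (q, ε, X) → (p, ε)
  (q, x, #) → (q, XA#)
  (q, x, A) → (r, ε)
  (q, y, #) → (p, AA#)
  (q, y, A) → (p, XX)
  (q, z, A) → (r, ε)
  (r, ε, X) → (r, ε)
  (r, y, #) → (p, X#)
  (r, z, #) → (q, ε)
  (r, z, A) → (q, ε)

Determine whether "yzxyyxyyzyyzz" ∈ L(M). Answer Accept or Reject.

(p, yzxyyxyyzyyzz, #)
  ε-move, top #: go to q, push # → (q, yzxyyxyyzyyzz, #)
  read y, top #: go to p, push AA# → (p, zxyyxyyzyyzz, AA#)
  ε-move, top A: go to r, push XA → (r, zxyyxyyzyyzz, XAA#)
  ε-move, top X: go to r, push ε → (r, zxyyxyyzyyzz, AA#)
  read z, top A: go to q, push ε → (q, xyyxyyzyyzz, A#)
  read x, top A: go to r, push ε → (r, yyxyyzyyzz, #)
  read y, top #: go to p, push X# → (p, yxyyzyyzz, X#)
  read y, top X: go to q, push AX → (q, xyyzyyzz, AX#)
  read x, top A: go to r, push ε → (r, yyzyyzz, X#)
  ε-move, top X: go to r, push ε → (r, yyzyyzz, #)
  read y, top #: go to p, push X# → (p, yzyyzz, X#)
  read y, top X: go to q, push AX → (q, zyyzz, AX#)
  read z, top A: go to r, push ε → (r, yyzz, X#)
  ε-move, top X: go to r, push ε → (r, yyzz, #)
  read y, top #: go to p, push X# → (p, yzz, X#)
  read y, top X: go to q, push AX → (q, zz, AX#)
  read z, top A: go to r, push ε → (r, z, X#)
  ε-move, top X: go to r, push ε → (r, z, #)
  read z, top #: go to q, push ε → (q, ε, ε)
All input consumed and the stack is empty.

Accept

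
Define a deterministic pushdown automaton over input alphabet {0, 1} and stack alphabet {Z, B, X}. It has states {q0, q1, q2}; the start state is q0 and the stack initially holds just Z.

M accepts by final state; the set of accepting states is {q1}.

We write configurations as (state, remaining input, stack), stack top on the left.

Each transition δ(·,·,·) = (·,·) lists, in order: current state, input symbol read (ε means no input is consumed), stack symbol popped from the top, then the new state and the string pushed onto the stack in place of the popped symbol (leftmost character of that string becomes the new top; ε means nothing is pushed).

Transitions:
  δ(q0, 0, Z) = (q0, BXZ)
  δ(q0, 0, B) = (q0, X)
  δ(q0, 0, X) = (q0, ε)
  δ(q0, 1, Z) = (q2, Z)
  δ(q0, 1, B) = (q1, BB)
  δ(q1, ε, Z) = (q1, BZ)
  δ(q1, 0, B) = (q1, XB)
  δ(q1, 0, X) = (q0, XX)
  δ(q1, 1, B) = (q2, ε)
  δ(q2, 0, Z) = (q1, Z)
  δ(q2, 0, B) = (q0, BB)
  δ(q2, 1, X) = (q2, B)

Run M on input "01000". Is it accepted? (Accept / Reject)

Reject

(q0, 01000, Z)
  read 0, top Z: go to q0, push BXZ → (q0, 1000, BXZ)
  read 1, top B: go to q1, push BB → (q1, 000, BBXZ)
  read 0, top B: go to q1, push XB → (q1, 00, XBBXZ)
  read 0, top X: go to q0, push XX → (q0, 0, XXBBXZ)
  read 0, top X: go to q0, push ε → (q0, ε, XBBXZ)
All input consumed; state q0 ∉ F and no further ε-move applies.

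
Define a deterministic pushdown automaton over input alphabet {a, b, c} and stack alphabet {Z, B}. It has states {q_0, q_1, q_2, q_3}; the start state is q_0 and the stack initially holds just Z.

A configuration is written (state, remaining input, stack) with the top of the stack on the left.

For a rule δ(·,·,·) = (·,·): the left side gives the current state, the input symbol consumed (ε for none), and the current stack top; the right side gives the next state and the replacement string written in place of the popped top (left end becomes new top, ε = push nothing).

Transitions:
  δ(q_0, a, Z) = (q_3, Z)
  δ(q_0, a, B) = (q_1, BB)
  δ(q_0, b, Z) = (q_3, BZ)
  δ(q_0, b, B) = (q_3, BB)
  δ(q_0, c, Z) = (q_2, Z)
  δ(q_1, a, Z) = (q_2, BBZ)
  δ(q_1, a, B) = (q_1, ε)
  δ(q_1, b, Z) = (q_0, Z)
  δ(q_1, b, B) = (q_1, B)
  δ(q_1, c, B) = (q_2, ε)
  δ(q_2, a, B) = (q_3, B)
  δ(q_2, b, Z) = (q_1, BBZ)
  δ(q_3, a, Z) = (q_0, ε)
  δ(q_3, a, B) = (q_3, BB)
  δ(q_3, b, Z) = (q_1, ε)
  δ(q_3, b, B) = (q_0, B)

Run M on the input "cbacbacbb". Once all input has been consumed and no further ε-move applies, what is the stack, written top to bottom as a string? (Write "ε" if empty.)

BBZ

(q_0, cbacbacbb, Z)
  read c, top Z: go to q_2, push Z → (q_2, bacbacbb, Z)
  read b, top Z: go to q_1, push BBZ → (q_1, acbacbb, BBZ)
  read a, top B: go to q_1, push ε → (q_1, cbacbb, BZ)
  read c, top B: go to q_2, push ε → (q_2, bacbb, Z)
  read b, top Z: go to q_1, push BBZ → (q_1, acbb, BBZ)
  read a, top B: go to q_1, push ε → (q_1, cbb, BZ)
  read c, top B: go to q_2, push ε → (q_2, bb, Z)
  read b, top Z: go to q_1, push BBZ → (q_1, b, BBZ)
  read b, top B: go to q_1, push B → (q_1, ε, BBZ)
All input consumed in state q_1 with stack BBZ.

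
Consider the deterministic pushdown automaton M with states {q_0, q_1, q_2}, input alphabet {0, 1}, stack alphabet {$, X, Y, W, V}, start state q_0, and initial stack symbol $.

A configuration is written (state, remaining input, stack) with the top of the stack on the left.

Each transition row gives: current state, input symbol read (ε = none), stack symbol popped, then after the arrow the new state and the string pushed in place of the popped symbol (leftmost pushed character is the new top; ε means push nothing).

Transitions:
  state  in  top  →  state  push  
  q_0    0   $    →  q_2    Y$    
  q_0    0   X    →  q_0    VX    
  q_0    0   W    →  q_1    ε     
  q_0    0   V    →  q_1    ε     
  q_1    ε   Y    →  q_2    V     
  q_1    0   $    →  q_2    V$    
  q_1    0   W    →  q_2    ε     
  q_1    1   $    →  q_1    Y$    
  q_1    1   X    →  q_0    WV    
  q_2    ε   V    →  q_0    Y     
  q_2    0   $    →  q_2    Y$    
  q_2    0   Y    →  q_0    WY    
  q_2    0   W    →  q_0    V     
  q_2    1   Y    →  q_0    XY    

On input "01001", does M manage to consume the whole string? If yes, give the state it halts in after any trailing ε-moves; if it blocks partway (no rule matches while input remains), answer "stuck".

q_0

(q_0, 01001, $)
  read 0, top $: go to q_2, push Y$ → (q_2, 1001, Y$)
  read 1, top Y: go to q_0, push XY → (q_0, 001, XY$)
  read 0, top X: go to q_0, push VX → (q_0, 01, VXY$)
  read 0, top V: go to q_1, push ε → (q_1, 1, XY$)
  read 1, top X: go to q_0, push WV → (q_0, ε, WVY$)
All input consumed; M is in state q_0.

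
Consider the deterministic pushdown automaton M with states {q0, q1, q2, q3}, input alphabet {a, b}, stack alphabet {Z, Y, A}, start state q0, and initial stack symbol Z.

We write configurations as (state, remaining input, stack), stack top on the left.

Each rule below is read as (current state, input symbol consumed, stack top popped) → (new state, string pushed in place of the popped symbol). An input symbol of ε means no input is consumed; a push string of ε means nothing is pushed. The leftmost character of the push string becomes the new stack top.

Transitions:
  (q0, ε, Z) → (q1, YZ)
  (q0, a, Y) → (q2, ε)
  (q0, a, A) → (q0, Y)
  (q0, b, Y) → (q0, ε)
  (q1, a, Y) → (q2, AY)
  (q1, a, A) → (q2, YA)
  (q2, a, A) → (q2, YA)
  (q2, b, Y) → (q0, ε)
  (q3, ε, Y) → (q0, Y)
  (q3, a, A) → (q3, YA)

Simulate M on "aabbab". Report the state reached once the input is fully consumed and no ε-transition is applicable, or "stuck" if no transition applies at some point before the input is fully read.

stuck

(q0, aabbab, Z)
  ε-move, top Z: go to q1, push YZ → (q1, aabbab, YZ)
  read a, top Y: go to q2, push AY → (q2, abbab, AYZ)
  read a, top A: go to q2, push YA → (q2, bbab, YAYZ)
  read b, top Y: go to q0, push ε → (q0, bab, AYZ)
No transition for (q0, b, top A); M blocks with input bab remaining.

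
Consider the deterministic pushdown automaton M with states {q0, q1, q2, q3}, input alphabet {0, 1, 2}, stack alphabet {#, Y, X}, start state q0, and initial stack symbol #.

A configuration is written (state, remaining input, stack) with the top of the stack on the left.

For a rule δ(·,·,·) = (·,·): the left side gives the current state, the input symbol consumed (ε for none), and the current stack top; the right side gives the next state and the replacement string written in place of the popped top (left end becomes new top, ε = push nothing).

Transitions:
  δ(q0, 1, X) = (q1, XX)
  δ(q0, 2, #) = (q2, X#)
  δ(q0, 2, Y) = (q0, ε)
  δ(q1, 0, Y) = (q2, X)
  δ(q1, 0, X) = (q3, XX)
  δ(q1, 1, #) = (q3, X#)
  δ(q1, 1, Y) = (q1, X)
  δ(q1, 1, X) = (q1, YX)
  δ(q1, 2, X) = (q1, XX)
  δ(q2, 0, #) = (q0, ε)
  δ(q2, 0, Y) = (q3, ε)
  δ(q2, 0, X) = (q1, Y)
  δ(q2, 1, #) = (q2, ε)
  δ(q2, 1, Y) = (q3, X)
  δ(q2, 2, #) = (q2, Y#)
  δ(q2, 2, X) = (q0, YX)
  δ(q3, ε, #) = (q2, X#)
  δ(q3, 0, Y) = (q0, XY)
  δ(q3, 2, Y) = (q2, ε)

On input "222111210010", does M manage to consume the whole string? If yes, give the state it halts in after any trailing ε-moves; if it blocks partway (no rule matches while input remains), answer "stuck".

q3

(q0, 222111210010, #)
  read 2, top #: go to q2, push X# → (q2, 22111210010, X#)
  read 2, top X: go to q0, push YX → (q0, 2111210010, YX#)
  read 2, top Y: go to q0, push ε → (q0, 111210010, X#)
  read 1, top X: go to q1, push XX → (q1, 11210010, XX#)
  read 1, top X: go to q1, push YX → (q1, 1210010, YXX#)
  read 1, top Y: go to q1, push X → (q1, 210010, XXX#)
  read 2, top X: go to q1, push XX → (q1, 10010, XXXX#)
  read 1, top X: go to q1, push YX → (q1, 0010, YXXXX#)
  read 0, top Y: go to q2, push X → (q2, 010, XXXXX#)
  read 0, top X: go to q1, push Y → (q1, 10, YXXXX#)
  read 1, top Y: go to q1, push X → (q1, 0, XXXXX#)
  read 0, top X: go to q3, push XX → (q3, ε, XXXXXX#)
All input consumed; M is in state q3.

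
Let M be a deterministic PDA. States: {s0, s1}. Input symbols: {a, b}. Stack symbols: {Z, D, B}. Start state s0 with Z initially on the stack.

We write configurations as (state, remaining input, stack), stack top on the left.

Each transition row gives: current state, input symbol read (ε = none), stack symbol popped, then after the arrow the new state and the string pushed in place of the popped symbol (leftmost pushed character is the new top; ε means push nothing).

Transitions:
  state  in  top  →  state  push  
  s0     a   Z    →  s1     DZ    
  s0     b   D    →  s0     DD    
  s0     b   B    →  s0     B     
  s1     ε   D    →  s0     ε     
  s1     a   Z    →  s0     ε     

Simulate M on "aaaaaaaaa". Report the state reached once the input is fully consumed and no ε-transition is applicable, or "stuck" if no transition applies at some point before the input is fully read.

(s0, aaaaaaaaa, Z)
  read a, top Z: go to s1, push DZ → (s1, aaaaaaaa, DZ)
  ε-move, top D: go to s0, push ε → (s0, aaaaaaaa, Z)
  read a, top Z: go to s1, push DZ → (s1, aaaaaaa, DZ)
  ε-move, top D: go to s0, push ε → (s0, aaaaaaa, Z)
  read a, top Z: go to s1, push DZ → (s1, aaaaaa, DZ)
  ε-move, top D: go to s0, push ε → (s0, aaaaaa, Z)
  read a, top Z: go to s1, push DZ → (s1, aaaaa, DZ)
  ε-move, top D: go to s0, push ε → (s0, aaaaa, Z)
  read a, top Z: go to s1, push DZ → (s1, aaaa, DZ)
  ε-move, top D: go to s0, push ε → (s0, aaaa, Z)
  read a, top Z: go to s1, push DZ → (s1, aaa, DZ)
  ε-move, top D: go to s0, push ε → (s0, aaa, Z)
  read a, top Z: go to s1, push DZ → (s1, aa, DZ)
  ε-move, top D: go to s0, push ε → (s0, aa, Z)
  read a, top Z: go to s1, push DZ → (s1, a, DZ)
  ε-move, top D: go to s0, push ε → (s0, a, Z)
  read a, top Z: go to s1, push DZ → (s1, ε, DZ)
  ε-move, top D: go to s0, push ε → (s0, ε, Z)
All input consumed; M is in state s0.

s0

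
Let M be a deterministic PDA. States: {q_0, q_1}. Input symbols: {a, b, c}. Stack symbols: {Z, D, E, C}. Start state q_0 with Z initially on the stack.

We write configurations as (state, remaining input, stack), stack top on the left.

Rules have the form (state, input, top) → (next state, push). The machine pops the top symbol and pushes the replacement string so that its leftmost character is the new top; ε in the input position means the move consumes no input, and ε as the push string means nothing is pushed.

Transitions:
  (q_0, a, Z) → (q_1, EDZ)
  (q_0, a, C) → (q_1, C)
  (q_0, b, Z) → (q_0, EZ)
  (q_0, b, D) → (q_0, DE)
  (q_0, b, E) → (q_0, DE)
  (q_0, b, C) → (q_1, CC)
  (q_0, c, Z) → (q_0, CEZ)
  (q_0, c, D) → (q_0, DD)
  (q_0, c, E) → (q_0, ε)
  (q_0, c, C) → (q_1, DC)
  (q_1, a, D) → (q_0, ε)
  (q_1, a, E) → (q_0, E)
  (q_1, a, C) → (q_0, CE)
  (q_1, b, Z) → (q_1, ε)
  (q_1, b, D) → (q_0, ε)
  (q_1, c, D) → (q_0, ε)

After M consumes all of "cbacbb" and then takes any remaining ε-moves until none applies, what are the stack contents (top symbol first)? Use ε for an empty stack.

CCECEZ

(q_0, cbacbb, Z) ⊢ (q_0, bacbb, CEZ) ⊢ (q_1, acbb, CCEZ) ⊢ (q_0, cbb, CECEZ) ⊢ (q_1, bb, DCECEZ) ⊢ (q_0, b, CECEZ) ⊢ (q_1, ε, CCECEZ)
All input consumed in state q_1 with stack CCECEZ.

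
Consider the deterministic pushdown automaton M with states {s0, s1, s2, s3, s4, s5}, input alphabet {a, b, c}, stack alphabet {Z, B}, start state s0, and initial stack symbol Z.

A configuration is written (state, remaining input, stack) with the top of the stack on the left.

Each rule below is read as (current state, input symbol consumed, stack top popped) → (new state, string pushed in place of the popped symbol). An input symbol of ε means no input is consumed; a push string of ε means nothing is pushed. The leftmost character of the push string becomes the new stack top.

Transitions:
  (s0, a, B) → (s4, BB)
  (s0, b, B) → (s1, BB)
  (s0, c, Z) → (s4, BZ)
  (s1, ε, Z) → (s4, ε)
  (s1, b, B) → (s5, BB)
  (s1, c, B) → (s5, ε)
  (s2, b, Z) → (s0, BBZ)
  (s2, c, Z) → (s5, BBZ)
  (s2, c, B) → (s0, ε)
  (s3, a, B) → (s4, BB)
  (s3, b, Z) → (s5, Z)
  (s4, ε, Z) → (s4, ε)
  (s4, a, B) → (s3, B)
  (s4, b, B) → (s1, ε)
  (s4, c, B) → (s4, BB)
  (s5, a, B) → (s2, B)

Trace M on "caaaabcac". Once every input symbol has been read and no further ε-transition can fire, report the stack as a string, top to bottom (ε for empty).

(s0, caaaabcac, Z) ⊢ (s4, aaaabcac, BZ) ⊢ (s3, aaabcac, BZ) ⊢ (s4, aabcac, BBZ) ⊢ (s3, abcac, BBZ) ⊢ (s4, bcac, BBBZ) ⊢ (s1, cac, BBZ) ⊢ (s5, ac, BZ) ⊢ (s2, c, BZ) ⊢ (s0, ε, Z)
All input consumed in state s0 with stack Z.

Z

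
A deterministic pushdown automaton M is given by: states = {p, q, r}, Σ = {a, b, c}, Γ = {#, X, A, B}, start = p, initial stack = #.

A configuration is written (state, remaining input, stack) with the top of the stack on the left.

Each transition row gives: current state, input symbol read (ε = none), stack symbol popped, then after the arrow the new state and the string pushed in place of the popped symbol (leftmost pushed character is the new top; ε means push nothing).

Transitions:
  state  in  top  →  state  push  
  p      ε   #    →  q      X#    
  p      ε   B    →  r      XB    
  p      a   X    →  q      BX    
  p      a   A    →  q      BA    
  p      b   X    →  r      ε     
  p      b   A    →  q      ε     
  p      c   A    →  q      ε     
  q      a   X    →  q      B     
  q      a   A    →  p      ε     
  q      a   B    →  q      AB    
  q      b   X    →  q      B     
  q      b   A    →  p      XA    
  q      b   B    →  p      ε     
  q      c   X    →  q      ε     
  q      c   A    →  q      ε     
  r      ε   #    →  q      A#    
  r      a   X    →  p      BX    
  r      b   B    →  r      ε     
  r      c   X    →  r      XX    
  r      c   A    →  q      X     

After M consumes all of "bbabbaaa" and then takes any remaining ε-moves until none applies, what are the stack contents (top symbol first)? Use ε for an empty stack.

XBXB#

(p, bbabbaaa, #)
  ε-move, top #: go to q, push X# → (q, bbabbaaa, X#)
  read b, top X: go to q, push B → (q, babbaaa, B#)
  read b, top B: go to p, push ε → (p, abbaaa, #)
  ε-move, top #: go to q, push X# → (q, abbaaa, X#)
  read a, top X: go to q, push B → (q, bbaaa, B#)
  read b, top B: go to p, push ε → (p, baaa, #)
  ε-move, top #: go to q, push X# → (q, baaa, X#)
  read b, top X: go to q, push B → (q, aaa, B#)
  read a, top B: go to q, push AB → (q, aa, AB#)
  read a, top A: go to p, push ε → (p, a, B#)
  ε-move, top B: go to r, push XB → (r, a, XB#)
  read a, top X: go to p, push BX → (p, ε, BXB#)
  ε-move, top B: go to r, push XB → (r, ε, XBXB#)
All input consumed in state r with stack XBXB#.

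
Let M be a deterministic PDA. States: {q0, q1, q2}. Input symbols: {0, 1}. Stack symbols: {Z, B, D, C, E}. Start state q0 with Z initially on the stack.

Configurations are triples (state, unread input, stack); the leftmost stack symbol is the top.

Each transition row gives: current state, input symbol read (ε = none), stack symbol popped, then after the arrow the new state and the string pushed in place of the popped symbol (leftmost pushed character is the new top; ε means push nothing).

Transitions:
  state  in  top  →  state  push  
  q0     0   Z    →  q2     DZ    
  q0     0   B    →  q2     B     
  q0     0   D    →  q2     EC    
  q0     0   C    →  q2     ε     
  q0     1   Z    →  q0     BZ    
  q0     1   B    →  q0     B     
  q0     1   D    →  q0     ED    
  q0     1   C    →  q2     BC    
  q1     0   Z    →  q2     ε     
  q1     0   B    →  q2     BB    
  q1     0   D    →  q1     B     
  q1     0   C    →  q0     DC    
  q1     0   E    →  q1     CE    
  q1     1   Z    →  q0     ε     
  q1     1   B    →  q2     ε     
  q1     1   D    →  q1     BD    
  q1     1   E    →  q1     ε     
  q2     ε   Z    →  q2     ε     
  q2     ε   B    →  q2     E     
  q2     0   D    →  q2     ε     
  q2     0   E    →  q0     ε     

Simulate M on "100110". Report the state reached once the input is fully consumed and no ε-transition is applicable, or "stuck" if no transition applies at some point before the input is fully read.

(q0, 100110, Z) ⊢ (q0, 00110, BZ) ⊢ (q2, 0110, BZ) ⊢ (q2, 0110, EZ) ⊢ (q0, 110, Z) ⊢ (q0, 10, BZ) ⊢ (q0, 0, BZ) ⊢ (q2, ε, BZ) ⊢ (q2, ε, EZ)
All input consumed; M is in state q2.

q2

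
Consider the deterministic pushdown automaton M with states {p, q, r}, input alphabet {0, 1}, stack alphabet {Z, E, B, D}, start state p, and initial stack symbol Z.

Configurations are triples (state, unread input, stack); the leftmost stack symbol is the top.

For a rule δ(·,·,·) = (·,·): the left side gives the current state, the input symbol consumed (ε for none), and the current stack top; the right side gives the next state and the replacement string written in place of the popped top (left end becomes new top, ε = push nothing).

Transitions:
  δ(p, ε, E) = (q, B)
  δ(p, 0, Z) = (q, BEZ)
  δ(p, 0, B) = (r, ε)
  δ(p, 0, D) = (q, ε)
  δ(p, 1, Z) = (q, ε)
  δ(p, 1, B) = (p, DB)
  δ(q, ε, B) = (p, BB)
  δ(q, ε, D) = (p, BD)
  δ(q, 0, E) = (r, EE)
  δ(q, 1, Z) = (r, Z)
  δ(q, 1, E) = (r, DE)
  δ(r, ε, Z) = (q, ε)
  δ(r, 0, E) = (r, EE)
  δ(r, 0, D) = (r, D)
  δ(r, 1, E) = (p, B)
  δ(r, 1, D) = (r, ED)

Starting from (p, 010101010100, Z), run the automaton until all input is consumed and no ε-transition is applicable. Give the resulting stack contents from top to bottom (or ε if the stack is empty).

BBBBBBEZ

(p, 010101010100, Z)
  read 0, top Z: go to q, push BEZ → (q, 10101010100, BEZ)
  ε-move, top B: go to p, push BB → (p, 10101010100, BBEZ)
  read 1, top B: go to p, push DB → (p, 0101010100, DBBEZ)
  read 0, top D: go to q, push ε → (q, 101010100, BBEZ)
  ε-move, top B: go to p, push BB → (p, 101010100, BBBEZ)
  read 1, top B: go to p, push DB → (p, 01010100, DBBBEZ)
  read 0, top D: go to q, push ε → (q, 1010100, BBBEZ)
  ε-move, top B: go to p, push BB → (p, 1010100, BBBBEZ)
  read 1, top B: go to p, push DB → (p, 010100, DBBBBEZ)
  read 0, top D: go to q, push ε → (q, 10100, BBBBEZ)
  ε-move, top B: go to p, push BB → (p, 10100, BBBBBEZ)
  read 1, top B: go to p, push DB → (p, 0100, DBBBBBEZ)
  read 0, top D: go to q, push ε → (q, 100, BBBBBEZ)
  ε-move, top B: go to p, push BB → (p, 100, BBBBBBEZ)
  read 1, top B: go to p, push DB → (p, 00, DBBBBBBEZ)
  read 0, top D: go to q, push ε → (q, 0, BBBBBBEZ)
  ε-move, top B: go to p, push BB → (p, 0, BBBBBBBEZ)
  read 0, top B: go to r, push ε → (r, ε, BBBBBBEZ)
All input consumed in state r with stack BBBBBBEZ.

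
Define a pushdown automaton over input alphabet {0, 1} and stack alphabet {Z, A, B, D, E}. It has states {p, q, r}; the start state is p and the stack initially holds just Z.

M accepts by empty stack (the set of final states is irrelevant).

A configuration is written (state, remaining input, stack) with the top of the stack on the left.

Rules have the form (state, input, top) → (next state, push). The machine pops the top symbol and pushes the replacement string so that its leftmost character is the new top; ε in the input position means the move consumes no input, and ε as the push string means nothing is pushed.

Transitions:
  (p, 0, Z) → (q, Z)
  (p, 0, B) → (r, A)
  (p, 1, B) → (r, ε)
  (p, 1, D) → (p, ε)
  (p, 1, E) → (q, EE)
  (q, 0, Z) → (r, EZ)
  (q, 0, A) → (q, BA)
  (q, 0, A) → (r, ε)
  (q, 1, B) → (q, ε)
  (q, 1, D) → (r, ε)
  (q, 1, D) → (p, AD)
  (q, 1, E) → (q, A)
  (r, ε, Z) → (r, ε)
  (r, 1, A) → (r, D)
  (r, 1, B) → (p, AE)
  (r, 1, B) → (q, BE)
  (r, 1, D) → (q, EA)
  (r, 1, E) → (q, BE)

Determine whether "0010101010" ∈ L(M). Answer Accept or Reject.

Reject

No computation consumes all input and empties the stack.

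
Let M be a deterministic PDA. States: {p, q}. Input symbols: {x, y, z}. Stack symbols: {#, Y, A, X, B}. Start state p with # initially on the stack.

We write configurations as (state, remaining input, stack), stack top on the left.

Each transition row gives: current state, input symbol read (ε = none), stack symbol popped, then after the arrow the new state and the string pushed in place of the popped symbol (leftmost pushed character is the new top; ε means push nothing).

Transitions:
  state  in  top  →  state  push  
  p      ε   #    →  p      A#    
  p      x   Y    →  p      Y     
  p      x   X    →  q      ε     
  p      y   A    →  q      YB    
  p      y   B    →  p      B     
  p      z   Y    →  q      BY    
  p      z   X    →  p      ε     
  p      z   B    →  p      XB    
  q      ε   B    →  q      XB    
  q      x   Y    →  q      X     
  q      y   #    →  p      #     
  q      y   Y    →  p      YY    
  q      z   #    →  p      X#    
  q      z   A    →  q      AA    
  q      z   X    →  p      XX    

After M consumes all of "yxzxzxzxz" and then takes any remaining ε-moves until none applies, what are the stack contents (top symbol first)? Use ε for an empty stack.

XXB#

(p, yxzxzxzxz, #)
  ε-move, top #: go to p, push A# → (p, yxzxzxzxz, A#)
  read y, top A: go to q, push YB → (q, xzxzxzxz, YB#)
  read x, top Y: go to q, push X → (q, zxzxzxz, XB#)
  read z, top X: go to p, push XX → (p, xzxzxz, XXB#)
  read x, top X: go to q, push ε → (q, zxzxz, XB#)
  read z, top X: go to p, push XX → (p, xzxz, XXB#)
  read x, top X: go to q, push ε → (q, zxz, XB#)
  read z, top X: go to p, push XX → (p, xz, XXB#)
  read x, top X: go to q, push ε → (q, z, XB#)
  read z, top X: go to p, push XX → (p, ε, XXB#)
All input consumed in state p with stack XXB#.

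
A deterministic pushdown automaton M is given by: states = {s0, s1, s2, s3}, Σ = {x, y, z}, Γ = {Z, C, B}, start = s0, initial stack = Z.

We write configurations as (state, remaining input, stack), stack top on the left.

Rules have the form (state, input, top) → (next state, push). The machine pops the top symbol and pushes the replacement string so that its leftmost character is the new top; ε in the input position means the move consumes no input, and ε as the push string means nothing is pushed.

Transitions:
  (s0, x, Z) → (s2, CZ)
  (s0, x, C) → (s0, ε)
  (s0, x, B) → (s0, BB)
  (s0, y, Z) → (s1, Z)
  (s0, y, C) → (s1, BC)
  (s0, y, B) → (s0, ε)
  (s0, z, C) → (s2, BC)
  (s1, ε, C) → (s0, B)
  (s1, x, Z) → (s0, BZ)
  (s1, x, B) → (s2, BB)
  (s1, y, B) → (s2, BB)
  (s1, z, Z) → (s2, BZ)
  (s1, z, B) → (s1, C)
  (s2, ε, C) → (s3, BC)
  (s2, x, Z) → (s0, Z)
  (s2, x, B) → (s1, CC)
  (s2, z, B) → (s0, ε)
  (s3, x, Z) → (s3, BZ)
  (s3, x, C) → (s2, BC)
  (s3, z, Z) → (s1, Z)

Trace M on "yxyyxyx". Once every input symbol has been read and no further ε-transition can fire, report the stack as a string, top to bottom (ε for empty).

BCZ

(s0, yxyyxyx, Z)
  read y, top Z: go to s1, push Z → (s1, xyyxyx, Z)
  read x, top Z: go to s0, push BZ → (s0, yyxyx, BZ)
  read y, top B: go to s0, push ε → (s0, yxyx, Z)
  read y, top Z: go to s1, push Z → (s1, xyx, Z)
  read x, top Z: go to s0, push BZ → (s0, yx, BZ)
  read y, top B: go to s0, push ε → (s0, x, Z)
  read x, top Z: go to s2, push CZ → (s2, ε, CZ)
  ε-move, top C: go to s3, push BC → (s3, ε, BCZ)
All input consumed in state s3 with stack BCZ.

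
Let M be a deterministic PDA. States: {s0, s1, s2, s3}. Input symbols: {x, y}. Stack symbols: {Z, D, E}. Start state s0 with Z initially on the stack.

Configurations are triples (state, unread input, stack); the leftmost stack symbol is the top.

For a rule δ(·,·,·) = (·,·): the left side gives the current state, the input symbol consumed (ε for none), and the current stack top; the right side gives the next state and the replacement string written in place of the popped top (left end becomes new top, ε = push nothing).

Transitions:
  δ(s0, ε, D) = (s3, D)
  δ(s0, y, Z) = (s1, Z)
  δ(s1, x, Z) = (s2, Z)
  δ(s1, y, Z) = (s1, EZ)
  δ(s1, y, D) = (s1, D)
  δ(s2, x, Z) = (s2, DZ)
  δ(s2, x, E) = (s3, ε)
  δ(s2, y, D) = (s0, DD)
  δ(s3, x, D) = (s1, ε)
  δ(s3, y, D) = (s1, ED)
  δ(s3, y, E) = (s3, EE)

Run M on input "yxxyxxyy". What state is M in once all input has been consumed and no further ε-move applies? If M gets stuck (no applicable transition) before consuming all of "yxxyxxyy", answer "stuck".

(s0, yxxyxxyy, Z)
  read y, top Z: go to s1, push Z → (s1, xxyxxyy, Z)
  read x, top Z: go to s2, push Z → (s2, xyxxyy, Z)
  read x, top Z: go to s2, push DZ → (s2, yxxyy, DZ)
  read y, top D: go to s0, push DD → (s0, xxyy, DDZ)
  ε-move, top D: go to s3, push D → (s3, xxyy, DDZ)
  read x, top D: go to s1, push ε → (s1, xyy, DZ)
No transition for (s1, x, top D); M blocks with input xyy remaining.

stuck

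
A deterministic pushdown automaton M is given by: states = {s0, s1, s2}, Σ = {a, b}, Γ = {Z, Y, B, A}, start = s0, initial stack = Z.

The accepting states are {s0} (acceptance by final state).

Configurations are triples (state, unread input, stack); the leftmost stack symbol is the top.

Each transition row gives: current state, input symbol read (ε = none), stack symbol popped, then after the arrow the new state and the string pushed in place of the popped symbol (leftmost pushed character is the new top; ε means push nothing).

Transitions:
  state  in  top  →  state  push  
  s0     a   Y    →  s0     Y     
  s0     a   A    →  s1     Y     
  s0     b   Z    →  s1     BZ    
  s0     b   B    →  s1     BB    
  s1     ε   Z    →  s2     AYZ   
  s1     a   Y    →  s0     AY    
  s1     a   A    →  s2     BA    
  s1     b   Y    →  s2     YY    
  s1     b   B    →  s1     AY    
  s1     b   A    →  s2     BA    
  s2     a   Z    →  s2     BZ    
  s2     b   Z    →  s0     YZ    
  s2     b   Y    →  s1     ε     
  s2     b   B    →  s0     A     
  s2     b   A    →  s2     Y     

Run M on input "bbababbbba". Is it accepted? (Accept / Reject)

(s0, bbababbbba, Z)
  read b, top Z: go to s1, push BZ → (s1, bababbbba, BZ)
  read b, top B: go to s1, push AY → (s1, ababbbba, AYZ)
  read a, top A: go to s2, push BA → (s2, babbbba, BAYZ)
  read b, top B: go to s0, push A → (s0, abbbba, AAYZ)
  read a, top A: go to s1, push Y → (s1, bbbba, YAYZ)
  read b, top Y: go to s2, push YY → (s2, bbba, YYAYZ)
  read b, top Y: go to s1, push ε → (s1, bba, YAYZ)
  read b, top Y: go to s2, push YY → (s2, ba, YYAYZ)
  read b, top Y: go to s1, push ε → (s1, a, YAYZ)
  read a, top Y: go to s0, push AY → (s0, ε, AYAYZ)
All input consumed; state s0 ∈ F.

Accept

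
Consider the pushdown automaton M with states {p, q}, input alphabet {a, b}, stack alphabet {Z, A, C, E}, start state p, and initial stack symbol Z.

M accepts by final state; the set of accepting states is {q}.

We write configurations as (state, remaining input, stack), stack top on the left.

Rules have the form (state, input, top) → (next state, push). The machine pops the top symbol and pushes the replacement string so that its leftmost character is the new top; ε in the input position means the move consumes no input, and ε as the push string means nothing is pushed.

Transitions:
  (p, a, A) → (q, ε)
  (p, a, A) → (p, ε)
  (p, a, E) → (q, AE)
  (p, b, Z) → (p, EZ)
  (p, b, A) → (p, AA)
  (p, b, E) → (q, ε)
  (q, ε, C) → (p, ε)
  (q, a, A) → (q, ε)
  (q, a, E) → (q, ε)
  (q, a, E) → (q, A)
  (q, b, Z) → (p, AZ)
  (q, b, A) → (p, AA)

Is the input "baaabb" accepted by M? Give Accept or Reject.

Reject

No computation consumes all input and reaches a final state.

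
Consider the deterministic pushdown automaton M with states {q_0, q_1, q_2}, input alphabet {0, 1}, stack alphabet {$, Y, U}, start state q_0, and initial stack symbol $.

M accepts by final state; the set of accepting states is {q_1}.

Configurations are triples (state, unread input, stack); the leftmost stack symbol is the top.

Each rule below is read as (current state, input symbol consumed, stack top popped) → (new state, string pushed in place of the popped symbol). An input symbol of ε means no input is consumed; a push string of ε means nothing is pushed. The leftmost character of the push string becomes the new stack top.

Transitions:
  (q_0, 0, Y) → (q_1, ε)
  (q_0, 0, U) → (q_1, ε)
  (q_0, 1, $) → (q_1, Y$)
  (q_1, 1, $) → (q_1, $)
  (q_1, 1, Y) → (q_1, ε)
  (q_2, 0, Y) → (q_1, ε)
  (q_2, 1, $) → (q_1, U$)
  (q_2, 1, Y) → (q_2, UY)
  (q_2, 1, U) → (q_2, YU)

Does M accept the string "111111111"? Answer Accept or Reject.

Accept

(q_0, 111111111, $)
  read 1, top $: go to q_1, push Y$ → (q_1, 11111111, Y$)
  read 1, top Y: go to q_1, push ε → (q_1, 1111111, $)
  read 1, top $: go to q_1, push $ → (q_1, 111111, $)
  read 1, top $: go to q_1, push $ → (q_1, 11111, $)
  read 1, top $: go to q_1, push $ → (q_1, 1111, $)
  read 1, top $: go to q_1, push $ → (q_1, 111, $)
  read 1, top $: go to q_1, push $ → (q_1, 11, $)
  read 1, top $: go to q_1, push $ → (q_1, 1, $)
  read 1, top $: go to q_1, push $ → (q_1, ε, $)
All input consumed; state q_1 ∈ F.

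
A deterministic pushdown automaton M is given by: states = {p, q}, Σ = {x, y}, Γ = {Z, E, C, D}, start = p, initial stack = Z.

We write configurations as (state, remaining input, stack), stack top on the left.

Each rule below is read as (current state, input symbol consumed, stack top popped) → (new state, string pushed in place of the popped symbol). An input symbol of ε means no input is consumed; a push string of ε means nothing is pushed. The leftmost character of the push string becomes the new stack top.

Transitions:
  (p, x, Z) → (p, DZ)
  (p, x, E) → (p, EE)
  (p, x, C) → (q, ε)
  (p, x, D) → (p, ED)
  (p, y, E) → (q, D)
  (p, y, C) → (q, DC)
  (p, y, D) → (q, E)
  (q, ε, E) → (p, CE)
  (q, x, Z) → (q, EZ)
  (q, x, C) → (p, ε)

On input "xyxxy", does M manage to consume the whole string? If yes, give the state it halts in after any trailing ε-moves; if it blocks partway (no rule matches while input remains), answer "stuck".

(p, xyxxy, Z)
  read x, top Z: go to p, push DZ → (p, yxxy, DZ)
  read y, top D: go to q, push E → (q, xxy, EZ)
  ε-move, top E: go to p, push CE → (p, xxy, CEZ)
  read x, top C: go to q, push ε → (q, xy, EZ)
  ε-move, top E: go to p, push CE → (p, xy, CEZ)
  read x, top C: go to q, push ε → (q, y, EZ)
  ε-move, top E: go to p, push CE → (p, y, CEZ)
  read y, top C: go to q, push DC → (q, ε, DCEZ)
All input consumed; M is in state q.

q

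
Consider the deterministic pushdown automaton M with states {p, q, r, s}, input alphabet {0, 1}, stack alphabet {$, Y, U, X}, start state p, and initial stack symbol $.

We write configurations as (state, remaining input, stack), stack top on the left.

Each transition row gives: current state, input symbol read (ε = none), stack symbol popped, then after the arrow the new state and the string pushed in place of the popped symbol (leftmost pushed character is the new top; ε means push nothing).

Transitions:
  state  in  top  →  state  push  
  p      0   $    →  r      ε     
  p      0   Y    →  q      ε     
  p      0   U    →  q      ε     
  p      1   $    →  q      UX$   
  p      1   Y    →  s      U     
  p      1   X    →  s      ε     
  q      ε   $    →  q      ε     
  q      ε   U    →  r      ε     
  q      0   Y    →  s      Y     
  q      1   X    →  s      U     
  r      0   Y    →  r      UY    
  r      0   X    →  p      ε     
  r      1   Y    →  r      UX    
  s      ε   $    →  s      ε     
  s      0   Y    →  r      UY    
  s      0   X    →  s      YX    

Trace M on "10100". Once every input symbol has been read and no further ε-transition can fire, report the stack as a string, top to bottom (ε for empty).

ε

(p, 10100, $)
  read 1, top $: go to q, push UX$ → (q, 0100, UX$)
  ε-move, top U: go to r, push ε → (r, 0100, X$)
  read 0, top X: go to p, push ε → (p, 100, $)
  read 1, top $: go to q, push UX$ → (q, 00, UX$)
  ε-move, top U: go to r, push ε → (r, 00, X$)
  read 0, top X: go to p, push ε → (p, 0, $)
  read 0, top $: go to r, push ε → (r, ε, ε)
All input consumed in state r with stack ε.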